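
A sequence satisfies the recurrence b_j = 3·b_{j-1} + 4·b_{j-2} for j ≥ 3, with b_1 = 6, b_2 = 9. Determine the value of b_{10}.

Iterate the recurrence:
b_3 = 51;  b_4 = 189;  b_5 = 771;  b_6 = 3069;  b_7 = 12291;  b_8 = 49149;  b_9 = 196611;  b_{10} = 786429.
(Characteristic roots are 4 and -1.)

786429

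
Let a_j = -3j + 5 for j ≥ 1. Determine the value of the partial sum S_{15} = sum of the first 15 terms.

-285

Over j = 1..15: Σj = 120.
Total = (-3)·120 + (5)·15 = -285.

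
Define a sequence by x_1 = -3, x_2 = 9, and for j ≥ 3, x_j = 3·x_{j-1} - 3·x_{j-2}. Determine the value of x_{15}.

Applying the relation repeatedly:
x_3 = 36; x_4 = 81; x_5 = 135; …; x_{12} = -4374; x_{13} = -2187; x_{14} = 6561; x_{15} = 26244.

26244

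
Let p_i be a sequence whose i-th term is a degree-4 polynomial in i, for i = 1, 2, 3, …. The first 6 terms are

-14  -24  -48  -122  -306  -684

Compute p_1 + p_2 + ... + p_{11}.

-25982

1st diffs: -10, -24, -74, -184, -378.
2nd diffs: -14, -50, -110, -194.
3rd diffs: -36, -60, -84.
4th diffs: -24, -24 (constant).
Newton forward-difference form: p_i = -14 + (-10)·C(i-1,1) + (-14)·C(i-1,2) + (-36)·C(i-1,3) + (-24)·C(i-1,4).
Continuing: …, -1364, -2478, -4182, -6656, …, p_{11} = -10104.
Summing i = 1..11 (11 terms) gives -25982.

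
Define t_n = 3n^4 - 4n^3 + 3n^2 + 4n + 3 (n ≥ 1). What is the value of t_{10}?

t_{10} = 3·10^4 - 4·10^3 + 3·10^2 + 4·10 + 3 = 26343.

26343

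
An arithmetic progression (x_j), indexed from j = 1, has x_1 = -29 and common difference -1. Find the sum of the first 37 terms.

x_j = -29 + (j - 1)·(-1).
x_{37} = -65; S = 37·(-29 + (-65))/2 = -1739.

-1739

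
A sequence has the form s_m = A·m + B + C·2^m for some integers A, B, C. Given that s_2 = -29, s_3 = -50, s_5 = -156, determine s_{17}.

Plug in m = 2, 3, 5: 2A + B + 4C = -29; 3A + B + 8C = -50; 5A + B + 32C = -156.
Subtracting the first from the second: A + 4C = -21.
Subtracting the second from the third: 2A + 24C = -106.
Solving: C = -4, A = -5, then B = -3.
So s_m = -5·m + (-3) + (-4)·2^m; at m=17 this is -524376.

-524376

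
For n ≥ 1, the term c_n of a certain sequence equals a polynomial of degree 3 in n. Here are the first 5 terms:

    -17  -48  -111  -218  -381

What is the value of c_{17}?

-11073

1st diffs: -31, -63, -107, -163.
2nd diffs: -32, -44, -56.
3rd diffs: -12, -12 (constant).
Newton forward-difference form: c_n = -17 + (-31)·C(n-1,1) + (-32)·C(n-1,2) + (-12)·C(n-1,3).
At n = 17: n-1 = 16, so c_{17} = -17 - 496 - 3840 - 6720 = -11073.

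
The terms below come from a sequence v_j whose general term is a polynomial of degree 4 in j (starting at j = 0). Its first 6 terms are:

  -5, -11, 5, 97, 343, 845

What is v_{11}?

17969

1st diffs: -6, 16, 92, 246, 502.
2nd diffs: 22, 76, 154, 256.
3rd diffs: 54, 78, 102.
4th diffs: 24, 24 (constant).
Newton forward-difference form: v_j = -5 + (-6)·C(j,1) + 22·C(j,2) + 54·C(j,3) + 24·C(j,4).
At j = 11: j = 11, so v_{11} = -5 - 66 + 1210 + 8910 + 7920 = 17969.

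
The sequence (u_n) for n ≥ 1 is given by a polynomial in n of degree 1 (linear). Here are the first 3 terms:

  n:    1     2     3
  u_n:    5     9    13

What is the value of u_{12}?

49

1st diffs: 4, 4 (constant).
So u_n = 4n + 1.
Evaluating at n = 12 gives u_{12} = 49.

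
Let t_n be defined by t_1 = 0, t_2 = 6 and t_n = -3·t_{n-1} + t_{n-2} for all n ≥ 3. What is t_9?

-23562

Compute successive terms:
t_3 = -18, t_4 = 60, t_5 = -198, t_6 = 654, t_7 = -2160, t_8 = 7134, t_9 = -23562.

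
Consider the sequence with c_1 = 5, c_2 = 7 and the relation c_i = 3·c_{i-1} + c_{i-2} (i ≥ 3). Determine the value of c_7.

3065

Applying the relation repeatedly:
c_3 = 26;  c_4 = 85;  c_5 = 281;  c_6 = 928;  c_7 = 3065.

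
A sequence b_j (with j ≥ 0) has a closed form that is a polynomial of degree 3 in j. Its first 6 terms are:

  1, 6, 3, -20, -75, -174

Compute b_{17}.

-9162

1st diffs: 5, -3, -23, -55, -99.
2nd diffs: -8, -20, -32, -44.
3rd diffs: -12, -12, -12 (constant).
Newton forward-difference form: b_j = 1 + 5·C(j,1) + (-8)·C(j,2) + (-12)·C(j,3).
At j = 17: j = 17, so b_{17} = 1 + 85 - 1088 - 8160 = -9162.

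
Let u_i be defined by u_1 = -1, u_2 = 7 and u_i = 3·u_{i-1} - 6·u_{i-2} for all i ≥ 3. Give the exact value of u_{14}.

-414801

Step forward from the initial values:
u_3 = 27; u_4 = 39; u_5 = -45; …; u_{11} = 17739; u_{12} = -31833; u_{13} = -201933; u_{14} = -414801.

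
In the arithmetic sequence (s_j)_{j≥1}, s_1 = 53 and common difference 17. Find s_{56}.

988

s_j = 53 + (j - 1)·17.
s_{56} = 53 + 55·17 = 988.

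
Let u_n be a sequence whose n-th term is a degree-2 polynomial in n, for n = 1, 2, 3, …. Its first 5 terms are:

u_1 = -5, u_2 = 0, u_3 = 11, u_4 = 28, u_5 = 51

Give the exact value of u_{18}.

896

1st diffs: 5, 11, 17, 23.
2nd diffs: 6, 6, 6 (constant).
Newton forward-difference form: u_n = -5 + 5·C(n-1,1) + 6·C(n-1,2).
At n = 18: n-1 = 17, so u_{18} = -5 + 85 + 816 = 896.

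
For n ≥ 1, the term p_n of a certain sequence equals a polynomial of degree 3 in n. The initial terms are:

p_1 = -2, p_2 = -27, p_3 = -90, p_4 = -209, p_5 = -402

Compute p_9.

1st diffs: -25, -63, -119, -193.
2nd diffs: -38, -56, -74.
3rd diffs: -18, -18 (constant).
Newton forward-difference form: p_n = -2 + (-25)·C(n-1,1) + (-38)·C(n-1,2) + (-18)·C(n-1,3).
At n = 9: n-1 = 8, so p_9 = -2 - 200 - 1064 - 1008 = -2274.

-2274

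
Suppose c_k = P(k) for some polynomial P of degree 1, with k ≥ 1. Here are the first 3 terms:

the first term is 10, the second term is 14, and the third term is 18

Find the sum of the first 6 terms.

1st diffs: 4, 4 (constant).
So c_k = 4k + 6.
Continuing: 22, 26, 30.
Summing k = 1..6 (6 terms) gives 120.

120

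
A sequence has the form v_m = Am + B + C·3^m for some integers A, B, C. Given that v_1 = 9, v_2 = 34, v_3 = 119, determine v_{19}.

The three given values yield: A + B + 3C = 9; 2A + B + 9C = 34; 3A + B + 27C = 119.
Subtracting the first from the second: A + 6C = 25.
Subtracting the second from the third: A + 18C = 85.
Solving: C = 5, A = -5, then B = -1.
Hence v_{19} = -5·19 + (-1) + 5·1162261467 = 5811307239.

5811307239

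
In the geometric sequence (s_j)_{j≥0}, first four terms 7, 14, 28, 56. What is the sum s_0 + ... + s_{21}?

29360121

Common ratio r = 2.
s_j = 7·2^(j-0).
S = 7·(2^22 - 1)/(2 - 1) = 7·(4194304 - 1)/(1) = 29360121.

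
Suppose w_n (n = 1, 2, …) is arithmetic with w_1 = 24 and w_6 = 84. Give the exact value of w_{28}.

348

Common difference d = (84 - 24) / (6 - 1) = 12.
w_n = 24 + (n - 1)·12.
w_{28} = 24 + 27·12 = 348.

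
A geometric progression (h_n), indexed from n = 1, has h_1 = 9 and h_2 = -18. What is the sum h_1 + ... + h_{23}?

Common ratio r = -2.
h_n = 9·(-2)^(n-1).
S = 9·((-2)^23 - 1)/(-2 - 1) = 9·(-8388608 - 1)/(-3) = 25165827.

25165827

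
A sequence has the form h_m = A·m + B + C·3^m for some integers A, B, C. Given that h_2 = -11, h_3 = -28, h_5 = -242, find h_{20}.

-3486784385

At m = 2, 3, 5: 2A + B + 9C = -11; 3A + B + 27C = -28; 5A + B + 243C = -242.
Subtracting the first from the second: A + 18C = -17.
Subtracting the second from the third: 2A + 216C = -214.
Solving: C = -1, A = 1, then B = -4.
Therefore h_{20} = 20 + (-4) + (-1)·3486784401 = -3486784385.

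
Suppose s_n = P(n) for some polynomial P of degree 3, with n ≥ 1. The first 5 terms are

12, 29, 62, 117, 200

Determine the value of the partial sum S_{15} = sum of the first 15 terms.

17435

1st diffs: 17, 33, 55, 83.
2nd diffs: 16, 22, 28.
3rd diffs: 6, 6 (constant).
Newton forward-difference form: s_n = 12 + 17·C(n-1,1) + 16·C(n-1,2) + 6·C(n-1,3).
Continuing: …, 317, 474, 677, 932, …, s_{15} = 3890.
Summing n = 1..15 (15 terms) gives 17435.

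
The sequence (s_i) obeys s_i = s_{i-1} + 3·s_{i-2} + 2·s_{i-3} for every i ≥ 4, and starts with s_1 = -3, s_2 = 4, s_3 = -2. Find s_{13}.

Applying the relation repeatedly:
s_4 = 4; s_5 = 6; s_6 = 14; s_7 = 40; s_8 = 94; s_9 = 242; s_{10} = 604; s_{11} = 1518; s_{12} = 3814; s_{13} = 9576.

9576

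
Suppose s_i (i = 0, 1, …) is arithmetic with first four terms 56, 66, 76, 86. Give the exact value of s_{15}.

206

Common difference d = 10.
s_i = 56 + (i - 0)·10.
s_{15} = 56 + 15·10 = 206.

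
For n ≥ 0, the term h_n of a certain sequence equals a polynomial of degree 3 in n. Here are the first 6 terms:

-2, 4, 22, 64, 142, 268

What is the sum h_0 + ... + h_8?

2718

1st diffs: 6, 18, 42, 78, 126.
2nd diffs: 12, 24, 36, 48.
3rd diffs: 12, 12, 12 (constant).
Newton forward-difference form: h_n = -2 + 6·C(n,1) + 12·C(n,2) + 12·C(n,3).
Continuing: 454, 712, 1054.
Summing n = 0..8 (9 terms) gives 2718.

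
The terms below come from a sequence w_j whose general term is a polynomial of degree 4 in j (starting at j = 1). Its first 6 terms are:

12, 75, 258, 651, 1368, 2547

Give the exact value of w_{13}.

1st diffs: 63, 183, 393, 717, 1179.
2nd diffs: 120, 210, 324, 462.
3rd diffs: 90, 114, 138.
4th diffs: 24, 24 (constant).
So w_j = j^4 + 5j^3 + 5j^2 - 2j + 3.
Evaluating at j = 13 gives w_{13} = 40368.

40368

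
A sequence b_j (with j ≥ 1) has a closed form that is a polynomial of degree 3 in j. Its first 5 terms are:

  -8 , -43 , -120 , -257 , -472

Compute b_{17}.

1st diffs: -35, -77, -137, -215.
2nd diffs: -42, -60, -78.
3rd diffs: -18, -18 (constant).
Newton forward-difference form: b_j = -8 + (-35)·C(j-1,1) + (-42)·C(j-1,2) + (-18)·C(j-1,3).
At j = 17: j-1 = 16, so b_{17} = -8 - 560 - 5040 - 10080 = -15688.

-15688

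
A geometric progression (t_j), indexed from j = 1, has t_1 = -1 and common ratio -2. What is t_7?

t_j = (-1)·(-2)^(j-1).
t_7 = (-1)·(-2)^6 = -64.

-64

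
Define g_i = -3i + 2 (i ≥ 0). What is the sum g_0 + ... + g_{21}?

-649

Over i = 0..21: Σi = 231.
Total = (-3)·231 + (2)·22 = -649.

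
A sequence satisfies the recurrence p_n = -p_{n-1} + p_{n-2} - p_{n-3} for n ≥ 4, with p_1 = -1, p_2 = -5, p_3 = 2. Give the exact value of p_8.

-74

Applying the relation repeatedly:
p_4 = -6  p_5 = 13  p_6 = -21  p_7 = 40  p_8 = -74.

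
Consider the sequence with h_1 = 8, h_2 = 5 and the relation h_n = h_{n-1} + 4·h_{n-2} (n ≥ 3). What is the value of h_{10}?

19937

Iterate the recurrence:
h_3 = 37  h_4 = 57  h_5 = 205  h_6 = 433  h_7 = 1253  h_8 = 2985  h_9 = 7997  h_{10} = 19937.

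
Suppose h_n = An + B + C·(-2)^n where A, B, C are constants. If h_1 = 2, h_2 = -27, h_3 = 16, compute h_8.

Write the equations: A + B - 2C = 2; 2A + B + 4C = -27; 3A + B - 8C = 16.
Subtracting the first from the second: A + 6C = -29.
Subtracting the second from the third: A - 12C = 43.
Solving: C = -4, A = -5, then B = -1.
Therefore h_8 = -40 + (-1) + (-4)·256 = -1065.

-1065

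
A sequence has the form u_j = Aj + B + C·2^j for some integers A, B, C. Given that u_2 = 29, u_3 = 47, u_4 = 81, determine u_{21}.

Write the equations: 2A + B + 4C = 29; 3A + B + 8C = 47; 4A + B + 16C = 81.
Subtracting the first from the second: A + 4C = 18.
Subtracting the second from the third: A + 8C = 34.
Solving: C = 4, A = 2, then B = 9.
Therefore u_{21} = 42 + 9 + 4·2097152 = 8388659.

8388659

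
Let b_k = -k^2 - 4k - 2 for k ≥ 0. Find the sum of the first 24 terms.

-5476

Over k = 0..23: Σk = 276, Σk² = 4324.
Total = (-1)·4324 + (-4)·276 + (-2)·24 = -5476.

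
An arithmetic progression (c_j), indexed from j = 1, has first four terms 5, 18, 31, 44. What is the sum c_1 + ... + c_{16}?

1640

Common difference d = 13.
c_j = 5 + (j - 1)·13.
c_{16} = 200; S = 16·(5 + 200)/2 = 1640.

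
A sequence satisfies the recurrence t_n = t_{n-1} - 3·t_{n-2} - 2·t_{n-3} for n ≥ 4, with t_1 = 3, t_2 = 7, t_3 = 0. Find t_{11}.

Iterate the recurrence:
t_4 = -27;  t_5 = -41;  t_6 = 40;  t_7 = 217;  t_8 = 179;  t_9 = -552;  t_{10} = -1523;  t_{11} = -225.

-225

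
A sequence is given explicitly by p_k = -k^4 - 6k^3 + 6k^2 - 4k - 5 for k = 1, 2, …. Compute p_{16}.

p_{16} = -1·16^4 - 6·16^3 + 6·16^2 - 4·16 - 5 = -88645.

-88645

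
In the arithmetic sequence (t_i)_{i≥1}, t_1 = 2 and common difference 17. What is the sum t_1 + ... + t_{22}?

t_i = 2 + (i - 1)·17.
t_{22} = 359; S = 22·(2 + 359)/2 = 3971.

3971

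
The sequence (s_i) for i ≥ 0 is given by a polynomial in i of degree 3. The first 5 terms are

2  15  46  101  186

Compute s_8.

1st diffs: 13, 31, 55, 85.
2nd diffs: 18, 24, 30.
3rd diffs: 6, 6 (constant).
Newton forward-difference form: s_i = 2 + 13·C(i,1) + 18·C(i,2) + 6·C(i,3).
At i = 8: i = 8, so s_8 = 2 + 104 + 504 + 336 = 946.

946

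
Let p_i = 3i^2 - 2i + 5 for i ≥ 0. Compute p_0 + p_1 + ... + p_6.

Over i = 0..6: Σi = 21, Σi² = 91.
Total = (3)·91 + (-2)·21 + (5)·7 = 266.

266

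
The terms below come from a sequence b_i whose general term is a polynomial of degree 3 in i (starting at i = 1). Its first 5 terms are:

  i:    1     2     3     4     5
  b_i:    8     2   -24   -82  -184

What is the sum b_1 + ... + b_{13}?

1st diffs: -6, -26, -58, -102.
2nd diffs: -20, -32, -44.
3rd diffs: -12, -12 (constant).
So b_i = -2i^3 + 2i^2 + 2i + 6.
Continuing: …, -342, -568, -874, -1272, …, b_{13} = -4024.
Summing i = 1..13 (13 terms) gives -14664.

-14664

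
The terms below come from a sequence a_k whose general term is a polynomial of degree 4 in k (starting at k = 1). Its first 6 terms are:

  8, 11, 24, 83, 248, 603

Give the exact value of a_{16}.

50243

1st diffs: 3, 13, 59, 165, 355.
2nd diffs: 10, 46, 106, 190.
3rd diffs: 36, 60, 84.
4th diffs: 24, 24 (constant).
Newton forward-difference form: a_k = 8 + 3·C(k-1,1) + 10·C(k-1,2) + 36·C(k-1,3) + 24·C(k-1,4).
At k = 16: k-1 = 15, so a_{16} = 8 + 45 + 1050 + 16380 + 32760 = 50243.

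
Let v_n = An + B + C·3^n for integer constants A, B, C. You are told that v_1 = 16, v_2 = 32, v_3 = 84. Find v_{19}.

3486784372

Write the equations: A + B + 3C = 16; 2A + B + 9C = 32; 3A + B + 27C = 84.
Subtracting the first from the second: A + 6C = 16.
Subtracting the second from the third: A + 18C = 52.
Solving: C = 3, A = -2, then B = 9.
Therefore v_{19} = -38 + 9 + 3·1162261467 = 3486784372.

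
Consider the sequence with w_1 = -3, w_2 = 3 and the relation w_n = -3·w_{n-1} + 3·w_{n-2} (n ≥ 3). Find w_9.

-50058

Applying the relation repeatedly:
w_3 = -18, w_4 = 63, w_5 = -243, w_6 = 918, w_7 = -3483, w_8 = 13203, w_9 = -50058.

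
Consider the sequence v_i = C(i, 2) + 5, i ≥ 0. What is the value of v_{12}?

71

C(12, 2) = 66, so v_{12} = 71.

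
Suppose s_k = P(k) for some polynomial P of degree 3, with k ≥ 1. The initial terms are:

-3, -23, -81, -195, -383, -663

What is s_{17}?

1st diffs: -20, -58, -114, -188, -280.
2nd diffs: -38, -56, -74, -92.
3rd diffs: -18, -18, -18 (constant).
So s_k = -3k^3 - k^2 + 4k - 3.
Evaluating at k = 17 gives s_{17} = -14963.

-14963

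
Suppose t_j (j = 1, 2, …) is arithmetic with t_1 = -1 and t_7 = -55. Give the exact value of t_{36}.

-316

Common difference d = (-55 - (-1)) / (7 - 1) = -9.
t_j = -1 + (j - 1)·(-9).
t_{36} = -1 + 35·(-9) = -316.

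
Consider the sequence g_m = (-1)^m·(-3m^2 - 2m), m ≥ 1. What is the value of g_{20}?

-1240

(-1)^20 = 1; -3m^2 - 2m at m=20 is -1240; so g_{20} = -1240.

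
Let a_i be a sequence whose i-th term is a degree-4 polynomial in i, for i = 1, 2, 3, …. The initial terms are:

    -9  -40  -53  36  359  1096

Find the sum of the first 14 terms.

1st diffs: -31, -13, 89, 323, 737.
2nd diffs: 18, 102, 234, 414.
3rd diffs: 84, 132, 180.
4th diffs: 48, 48 (constant).
So a_i = 2i^4 - 6i^3 - 5i^2 - 4i + 4.
Continuing: …, 2475, 4772, 8311, 13464, …, a_{14} = 59336.
Summing i = 1..14 (14 terms) gives 183785.

183785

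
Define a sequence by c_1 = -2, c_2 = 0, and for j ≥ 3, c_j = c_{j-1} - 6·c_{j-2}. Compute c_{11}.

-4380

Step forward from the initial values:
c_3 = 12, c_4 = 12, c_5 = -60, c_6 = -132, c_7 = 228, c_8 = 1020, c_9 = -348, c_{10} = -6468, c_{11} = -4380.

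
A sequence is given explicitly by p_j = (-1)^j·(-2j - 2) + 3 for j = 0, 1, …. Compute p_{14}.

(-1)^14 = 1; -2j - 2 at j=14 is -30; so p_{14} = -27.

-27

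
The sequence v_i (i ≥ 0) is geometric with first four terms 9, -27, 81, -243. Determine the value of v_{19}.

-10460353203

Common ratio r = -3.
v_i = 9·(-3)^(i-0).
v_{19} = 9·(-3)^19 = -10460353203.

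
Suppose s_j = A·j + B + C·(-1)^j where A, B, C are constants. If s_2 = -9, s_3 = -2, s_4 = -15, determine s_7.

-14

Plug in j = 2, 3, 4: 2A + B + C = -9; 3A + B - C = -2; 4A + B + C = -15.
Subtracting the first from the second: A - 2C = 7.
Subtracting the second from the third: A + 2C = -13.
Solving: C = -5, A = -3, then B = 2.
Therefore s_7 = -21 + 2 + (-5)·(-1) = -14.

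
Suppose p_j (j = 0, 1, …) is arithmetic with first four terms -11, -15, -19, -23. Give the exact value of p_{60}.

Common difference d = -4.
p_j = -11 + (j - 0)·(-4).
p_{60} = -11 + 60·(-4) = -251.

-251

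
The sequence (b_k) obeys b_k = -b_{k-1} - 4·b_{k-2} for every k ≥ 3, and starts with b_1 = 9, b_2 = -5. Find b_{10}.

Iterate the recurrence:
b_3 = -31  b_4 = 51  b_5 = 73  b_6 = -277  b_7 = -15  b_8 = 1123  b_9 = -1063  b_{10} = -3429.

-3429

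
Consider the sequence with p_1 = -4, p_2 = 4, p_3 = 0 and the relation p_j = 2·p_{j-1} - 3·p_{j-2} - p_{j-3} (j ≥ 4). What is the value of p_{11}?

-864

Iterate the recurrence:
p_4 = -8, p_5 = -20, p_6 = -16, p_7 = 36, p_8 = 140, p_9 = 188, p_{10} = -80, p_{11} = -864.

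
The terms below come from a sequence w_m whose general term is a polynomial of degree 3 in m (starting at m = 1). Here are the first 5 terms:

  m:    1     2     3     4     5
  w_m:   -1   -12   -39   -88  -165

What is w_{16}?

1st diffs: -11, -27, -49, -77.
2nd diffs: -16, -22, -28.
3rd diffs: -6, -6 (constant).
Newton forward-difference form: w_m = -1 + (-11)·C(m-1,1) + (-16)·C(m-1,2) + (-6)·C(m-1,3).
At m = 16: m-1 = 15, so w_{16} = -1 - 165 - 1680 - 2730 = -4576.

-4576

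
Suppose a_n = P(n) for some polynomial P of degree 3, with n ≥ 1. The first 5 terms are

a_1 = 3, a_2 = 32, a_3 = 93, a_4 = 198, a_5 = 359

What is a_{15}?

7689

1st diffs: 29, 61, 105, 161.
2nd diffs: 32, 44, 56.
3rd diffs: 12, 12 (constant).
So a_n = 2n^3 + 4n^2 + 3n - 6.
Evaluating at n = 15 gives a_{15} = 7689.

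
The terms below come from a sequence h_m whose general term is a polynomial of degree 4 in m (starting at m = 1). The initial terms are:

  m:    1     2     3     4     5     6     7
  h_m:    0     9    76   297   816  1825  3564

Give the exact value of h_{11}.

24300

1st diffs: 9, 67, 221, 519, 1009, 1739.
2nd diffs: 58, 154, 298, 490, 730.
3rd diffs: 96, 144, 192, 240.
4th diffs: 48, 48, 48 (constant).
Newton forward-difference form: h_m = 9·C(m-1,1) + 58·C(m-1,2) + 96·C(m-1,3) + 48·C(m-1,4).
At m = 11: m-1 = 10, so h_{11} = 90 + 2610 + 11520 + 10080 = 24300.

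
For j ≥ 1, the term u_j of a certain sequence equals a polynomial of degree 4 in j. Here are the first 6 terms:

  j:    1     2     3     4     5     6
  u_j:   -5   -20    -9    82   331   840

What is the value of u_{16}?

59830

1st diffs: -15, 11, 91, 249, 509.
2nd diffs: 26, 80, 158, 260.
3rd diffs: 54, 78, 102.
4th diffs: 24, 24 (constant).
Newton forward-difference form: u_j = -5 + (-15)·C(j-1,1) + 26·C(j-1,2) + 54·C(j-1,3) + 24·C(j-1,4).
At j = 16: j-1 = 15, so u_{16} = -5 - 225 + 2730 + 24570 + 32760 = 59830.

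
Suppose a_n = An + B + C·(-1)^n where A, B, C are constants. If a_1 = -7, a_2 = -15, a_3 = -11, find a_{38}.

Write the equations: A + B - C = -7; 2A + B + C = -15; 3A + B - C = -11.
Subtracting the first from the second: A + 2C = -8.
Subtracting the second from the third: A - 2C = 4.
Solving: C = -3, A = -2, then B = -8.
Hence a_{38} = -2·38 + (-8) + (-3)·1 = -87.

-87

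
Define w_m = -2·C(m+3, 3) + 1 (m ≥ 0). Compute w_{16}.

-1937

C(19, 3) = 969, so w_{16} = -1937.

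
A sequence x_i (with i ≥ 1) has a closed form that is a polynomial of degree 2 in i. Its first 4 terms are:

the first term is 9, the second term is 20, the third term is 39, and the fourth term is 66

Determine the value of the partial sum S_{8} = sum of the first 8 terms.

828

1st diffs: 11, 19, 27.
2nd diffs: 8, 8 (constant).
Newton forward-difference form: x_i = 9 + 11·C(i-1,1) + 8·C(i-1,2).
Continuing: 101, 144, 195, 254.
Summing i = 1..8 (8 terms) gives 828.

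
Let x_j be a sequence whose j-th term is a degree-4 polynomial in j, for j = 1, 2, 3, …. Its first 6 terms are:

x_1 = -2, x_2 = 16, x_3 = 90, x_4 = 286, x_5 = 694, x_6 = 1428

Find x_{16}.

1st diffs: 18, 74, 196, 408, 734.
2nd diffs: 56, 122, 212, 326.
3rd diffs: 66, 90, 114.
4th diffs: 24, 24 (constant).
Newton forward-difference form: x_j = -2 + 18·C(j-1,1) + 56·C(j-1,2) + 66·C(j-1,3) + 24·C(j-1,4).
At j = 16: j-1 = 15, so x_{16} = -2 + 270 + 5880 + 30030 + 32760 = 68938.

68938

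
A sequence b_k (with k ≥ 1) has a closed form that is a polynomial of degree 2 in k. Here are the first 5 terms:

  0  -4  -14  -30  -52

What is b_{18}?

1st diffs: -4, -10, -16, -22.
2nd diffs: -6, -6, -6 (constant).
So b_k = -3k^2 + 5k - 2.
Evaluating at k = 18 gives b_{18} = -884.

-884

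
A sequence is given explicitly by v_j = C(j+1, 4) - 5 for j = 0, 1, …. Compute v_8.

C(9, 4) = 126, so v_8 = 121.

121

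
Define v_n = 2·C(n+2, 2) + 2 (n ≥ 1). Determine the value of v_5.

C(7, 2) = 21, so v_5 = 44.

44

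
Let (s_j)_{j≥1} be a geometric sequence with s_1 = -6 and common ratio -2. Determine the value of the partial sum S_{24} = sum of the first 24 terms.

s_j = (-6)·(-2)^(j-1).
S = (-6)·((-2)^24 - 1)/(-2 - 1) = (-6)·(16777216 - 1)/(-3) = 33554430.

33554430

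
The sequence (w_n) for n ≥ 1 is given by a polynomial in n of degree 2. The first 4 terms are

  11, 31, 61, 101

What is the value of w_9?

451

1st diffs: 20, 30, 40.
2nd diffs: 10, 10 (constant).
So w_n = 5n^2 + 5n + 1.
Evaluating at n = 9 gives w_9 = 451.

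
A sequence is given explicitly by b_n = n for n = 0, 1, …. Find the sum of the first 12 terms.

Over n = 0..11: Σn = 66.
Total = (1)·66 = 66.

66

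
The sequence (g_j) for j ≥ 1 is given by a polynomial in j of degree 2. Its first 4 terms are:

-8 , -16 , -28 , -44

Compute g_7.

-116

1st diffs: -8, -12, -16.
2nd diffs: -4, -4 (constant).
So g_j = -2j^2 - 2j - 4.
Evaluating at j = 7 gives g_7 = -116.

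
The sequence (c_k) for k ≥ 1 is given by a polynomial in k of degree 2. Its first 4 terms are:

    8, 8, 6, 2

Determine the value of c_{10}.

1st diffs: 0, -2, -4.
2nd diffs: -2, -2 (constant).
So c_k = -k^2 + 3k + 6.
Evaluating at k = 10 gives c_{10} = -64.

-64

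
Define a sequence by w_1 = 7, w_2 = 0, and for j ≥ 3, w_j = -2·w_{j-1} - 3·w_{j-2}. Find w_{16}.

23478

w_3 = -21; w_4 = 42; w_5 = -21; …; w_{13} = 5523; w_{14} = -9660; w_{15} = 2751; w_{16} = 23478.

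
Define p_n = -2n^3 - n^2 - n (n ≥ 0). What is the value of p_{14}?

p_{14} = -2·14^3 - 1·14^2 - 1·14 = -5698.

-5698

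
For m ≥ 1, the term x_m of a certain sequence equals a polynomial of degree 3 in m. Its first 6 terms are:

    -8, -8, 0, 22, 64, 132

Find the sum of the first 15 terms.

1st diffs: 0, 8, 22, 42, 68.
2nd diffs: 8, 14, 20, 26.
3rd diffs: 6, 6, 6 (constant).
Newton forward-difference form: x_m = -8 + 8·C(m-1,2) + 6·C(m-1,3).
Continuing: …, 232, 370, 552, 784, …, x_{15} = 2904.
Summing m = 1..15 (15 terms) gives 11710.

11710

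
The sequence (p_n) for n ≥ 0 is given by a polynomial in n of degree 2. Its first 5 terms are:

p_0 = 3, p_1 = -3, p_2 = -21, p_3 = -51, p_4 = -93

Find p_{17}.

1st diffs: -6, -18, -30, -42.
2nd diffs: -12, -12, -12 (constant).
Newton forward-difference form: p_n = 3 + (-6)·C(n,1) + (-12)·C(n,2).
At n = 17: n = 17, so p_{17} = 3 - 102 - 1632 = -1731.

-1731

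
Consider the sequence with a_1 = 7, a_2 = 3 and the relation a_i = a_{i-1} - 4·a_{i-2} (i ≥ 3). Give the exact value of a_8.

-885

Compute successive terms:
a_3 = -25;  a_4 = -37;  a_5 = 63;  a_6 = 211;  a_7 = -41;  a_8 = -885.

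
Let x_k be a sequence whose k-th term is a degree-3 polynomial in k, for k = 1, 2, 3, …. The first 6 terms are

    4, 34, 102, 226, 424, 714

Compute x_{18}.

17922

1st diffs: 30, 68, 124, 198, 290.
2nd diffs: 38, 56, 74, 92.
3rd diffs: 18, 18, 18 (constant).
Newton forward-difference form: x_k = 4 + 30·C(k-1,1) + 38·C(k-1,2) + 18·C(k-1,3).
At k = 18: k-1 = 17, so x_{18} = 4 + 510 + 5168 + 12240 = 17922.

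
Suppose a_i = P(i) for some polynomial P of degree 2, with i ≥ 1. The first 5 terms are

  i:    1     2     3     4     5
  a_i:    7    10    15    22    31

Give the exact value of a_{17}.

295

1st diffs: 3, 5, 7, 9.
2nd diffs: 2, 2, 2 (constant).
Newton forward-difference form: a_i = 7 + 3·C(i-1,1) + 2·C(i-1,2).
At i = 17: i-1 = 16, so a_{17} = 7 + 48 + 240 = 295.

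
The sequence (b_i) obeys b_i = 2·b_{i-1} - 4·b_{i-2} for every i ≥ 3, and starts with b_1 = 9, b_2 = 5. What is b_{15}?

-106496

b_3 = -26, b_4 = -72, b_5 = -40, …, b_{12} = 13312, b_{13} = 36864, b_{14} = 20480, b_{15} = -106496.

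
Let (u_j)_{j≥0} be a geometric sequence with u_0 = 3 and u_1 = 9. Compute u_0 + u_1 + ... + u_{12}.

2391483

Common ratio r = 3.
u_j = 3·3^(j-0).
S = 3·(3^13 - 1)/(3 - 1) = 3·(1594323 - 1)/(2) = 2391483.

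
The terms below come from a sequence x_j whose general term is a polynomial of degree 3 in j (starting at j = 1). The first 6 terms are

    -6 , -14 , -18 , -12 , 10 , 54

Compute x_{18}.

4482

1st diffs: -8, -4, 6, 22, 44.
2nd diffs: 4, 10, 16, 22.
3rd diffs: 6, 6, 6 (constant).
So x_j = j^3 - 4j^2 - 3j.
Evaluating at j = 18 gives x_{18} = 4482.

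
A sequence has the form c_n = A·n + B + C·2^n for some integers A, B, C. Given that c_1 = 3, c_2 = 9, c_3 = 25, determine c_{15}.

The three given values yield: A + B + 2C = 3; 2A + B + 4C = 9; 3A + B + 8C = 25.
Subtracting the first from the second: A + 2C = 6.
Subtracting the second from the third: A + 4C = 16.
Solving: C = 5, A = -4, then B = -3.
Therefore c_{15} = -60 + (-3) + 5·32768 = 163777.

163777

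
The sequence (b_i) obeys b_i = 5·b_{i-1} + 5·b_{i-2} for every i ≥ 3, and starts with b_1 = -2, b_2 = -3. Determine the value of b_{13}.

Step forward from the initial values:
b_3 = -25;  b_4 = -140;  b_5 = -825;  …;  b_{10} = -5667500;  b_{11} = -33178125;  b_{12} = -194228125;  b_{13} = -1137031250.

-1137031250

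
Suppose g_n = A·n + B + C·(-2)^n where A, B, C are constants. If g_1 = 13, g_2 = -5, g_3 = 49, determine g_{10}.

-4037

At n = 1, 2, 3: A + B - 2C = 13; 2A + B + 4C = -5; 3A + B - 8C = 49.
Subtracting the first from the second: A + 6C = -18.
Subtracting the second from the third: A - 12C = 54.
Solving: C = -4, A = 6, then B = -1.
So g_n = 6·n + (-1) + (-4)·(-2)^n; at n=10 this is -4037.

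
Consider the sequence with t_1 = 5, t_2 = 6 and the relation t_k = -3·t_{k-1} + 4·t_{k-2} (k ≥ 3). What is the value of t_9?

Step forward from the initial values:
t_3 = 2, t_4 = 18, t_5 = -46, t_6 = 210, t_7 = -814, t_8 = 3282, t_9 = -13102.
(Characteristic roots are 1 and -4.)

-13102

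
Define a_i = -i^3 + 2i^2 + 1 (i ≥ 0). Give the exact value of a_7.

a_7 = -1·7^3 + 2·7^2 + 1 = -244.

-244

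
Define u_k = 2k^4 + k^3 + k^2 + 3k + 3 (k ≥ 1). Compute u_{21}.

398730

u_{21} = 2·21^4 + 1·21^3 + 1·21^2 + 3·21 + 3 = 398730.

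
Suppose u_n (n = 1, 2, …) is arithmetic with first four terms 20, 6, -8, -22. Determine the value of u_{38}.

Common difference d = -14.
u_n = 20 + (n - 1)·(-14).
u_{38} = 20 + 37·(-14) = -498.

-498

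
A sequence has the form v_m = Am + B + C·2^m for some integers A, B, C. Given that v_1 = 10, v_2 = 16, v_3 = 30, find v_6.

248

Write the equations: A + B + 2C = 10; 2A + B + 4C = 16; 3A + B + 8C = 30.
Subtracting the first from the second: A + 2C = 6.
Subtracting the second from the third: A + 4C = 14.
Solving: C = 4, A = -2, then B = 4.
So v_m = -2·m + 4 + 4·2^m; at m=6 this is 248.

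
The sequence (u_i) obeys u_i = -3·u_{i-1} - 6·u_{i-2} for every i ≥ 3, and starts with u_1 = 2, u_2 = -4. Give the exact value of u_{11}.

Compute successive terms:
u_3 = 0, u_4 = 24, u_5 = -72, u_6 = 72, u_7 = 216, u_8 = -1080, u_9 = 1944, u_{10} = 648, u_{11} = -13608.

-13608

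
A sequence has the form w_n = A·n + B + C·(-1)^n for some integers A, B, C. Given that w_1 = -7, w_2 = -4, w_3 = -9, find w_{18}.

-20

At n = 1, 2, 3: A + B - C = -7; 2A + B + C = -4; 3A + B - C = -9.
Subtracting the first from the second: A + 2C = 3.
Subtracting the second from the third: A - 2C = -5.
Solving: C = 2, A = -1, then B = -4.
Hence w_{18} = -1·18 + (-4) + 2·1 = -20.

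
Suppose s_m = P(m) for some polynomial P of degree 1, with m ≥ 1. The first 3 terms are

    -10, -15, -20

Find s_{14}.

-75

1st diffs: -5, -5 (constant).
So s_m = -5m - 5.
Evaluating at m = 14 gives s_{14} = -75.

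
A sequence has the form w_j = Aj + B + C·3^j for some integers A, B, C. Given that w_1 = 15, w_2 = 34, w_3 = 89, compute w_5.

The three given values yield: A + B + 3C = 15; 2A + B + 9C = 34; 3A + B + 27C = 89.
Subtracting the first from the second: A + 6C = 19.
Subtracting the second from the third: A + 18C = 55.
Solving: C = 3, A = 1, then B = 5.
Hence w_5 = 1·5 + 5 + 3·243 = 739.

739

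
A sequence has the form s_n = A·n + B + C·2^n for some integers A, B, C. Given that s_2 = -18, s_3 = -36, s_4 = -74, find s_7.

-628

Plug in n = 2, 3, 4: 2A + B + 4C = -18; 3A + B + 8C = -36; 4A + B + 16C = -74.
Subtracting the first from the second: A + 4C = -18.
Subtracting the second from the third: A + 8C = -38.
Solving: C = -5, A = 2, then B = -2.
Hence s_7 = 2·7 + (-2) + (-5)·128 = -628.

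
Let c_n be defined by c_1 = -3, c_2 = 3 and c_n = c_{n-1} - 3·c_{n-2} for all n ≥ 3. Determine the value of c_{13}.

Applying the relation repeatedly:
c_3 = 12, c_4 = 3, c_5 = -33, …, c_{10} = -537, c_{11} = -573, c_{12} = 1038, c_{13} = 2757.

2757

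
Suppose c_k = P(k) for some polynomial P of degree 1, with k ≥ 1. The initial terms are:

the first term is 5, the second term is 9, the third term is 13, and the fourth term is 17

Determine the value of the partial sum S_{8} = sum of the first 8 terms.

152

1st diffs: 4, 4, 4 (constant).
So c_k = 4k + 1.
Continuing: 21, 25, 29, 33.
Summing k = 1..8 (8 terms) gives 152.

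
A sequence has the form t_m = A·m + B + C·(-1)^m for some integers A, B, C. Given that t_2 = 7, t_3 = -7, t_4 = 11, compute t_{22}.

47

The three given values yield: 2A + B + C = 7; 3A + B - C = -7; 4A + B + C = 11.
Subtracting the first from the second: A - 2C = -14.
Subtracting the second from the third: A + 2C = 18.
Solving: C = 8, A = 2, then B = -5.
So t_m = 2·m + (-5) + 8·(-1)^m; at m=22 this is 47.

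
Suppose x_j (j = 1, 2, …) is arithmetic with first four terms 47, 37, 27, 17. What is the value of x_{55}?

-493

Common difference d = -10.
x_j = 47 + (j - 1)·(-10).
x_{55} = 47 + 54·(-10) = -493.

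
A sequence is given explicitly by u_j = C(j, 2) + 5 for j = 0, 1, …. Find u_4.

11

C(4, 2) = 6, so u_4 = 11.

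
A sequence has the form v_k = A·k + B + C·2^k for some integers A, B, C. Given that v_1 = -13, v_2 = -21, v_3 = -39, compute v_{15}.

Plug in k = 1, 2, 3: A + B + 2C = -13; 2A + B + 4C = -21; 3A + B + 8C = -39.
Subtracting the first from the second: A + 2C = -8.
Subtracting the second from the third: A + 4C = -18.
Solving: C = -5, A = 2, then B = -5.
Therefore v_{15} = 30 + (-5) + (-5)·32768 = -163815.

-163815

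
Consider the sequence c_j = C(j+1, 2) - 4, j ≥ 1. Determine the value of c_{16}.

C(17, 2) = 136, so c_{16} = 132.

132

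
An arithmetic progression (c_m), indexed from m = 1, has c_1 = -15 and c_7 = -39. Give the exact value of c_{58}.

-243

Common difference d = (-39 - (-15)) / (7 - 1) = -4.
c_m = -15 + (m - 1)·(-4).
c_{58} = -15 + 57·(-4) = -243.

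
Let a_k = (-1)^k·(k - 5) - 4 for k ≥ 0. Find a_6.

(-1)^6 = 1; k - 5 at k=6 is 1; so a_6 = -3.

-3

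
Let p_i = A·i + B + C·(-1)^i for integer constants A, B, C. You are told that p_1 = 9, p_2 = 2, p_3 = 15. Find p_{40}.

Write the equations: A + B - C = 9; 2A + B + C = 2; 3A + B - C = 15.
Subtracting the first from the second: A + 2C = -7.
Subtracting the second from the third: A - 2C = 13.
Solving: C = -5, A = 3, then B = 1.
Therefore p_{40} = 120 + 1 + (-5)·1 = 116.

116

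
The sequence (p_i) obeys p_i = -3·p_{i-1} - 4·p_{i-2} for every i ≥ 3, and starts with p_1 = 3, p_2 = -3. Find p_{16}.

Iterate the recurrence:
p_3 = -3;  p_4 = 21;  p_5 = -51;  …;  p_{13} = -12147;  p_{14} = 24837;  p_{15} = -25923;  p_{16} = -21579.

-21579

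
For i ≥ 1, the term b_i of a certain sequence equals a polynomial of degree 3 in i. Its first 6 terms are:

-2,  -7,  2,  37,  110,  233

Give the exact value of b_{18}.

1st diffs: -5, 9, 35, 73, 123.
2nd diffs: 14, 26, 38, 50.
3rd diffs: 12, 12, 12 (constant).
Newton forward-difference form: b_i = -2 + (-5)·C(i-1,1) + 14·C(i-1,2) + 12·C(i-1,3).
At i = 18: i-1 = 17, so b_{18} = -2 - 85 + 1904 + 8160 = 9977.

9977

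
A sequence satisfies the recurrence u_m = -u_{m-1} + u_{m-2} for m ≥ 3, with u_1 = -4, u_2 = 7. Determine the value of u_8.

123

Iterate the recurrence:
u_3 = -11; u_4 = 18; u_5 = -29; u_6 = 47; u_7 = -76; u_8 = 123.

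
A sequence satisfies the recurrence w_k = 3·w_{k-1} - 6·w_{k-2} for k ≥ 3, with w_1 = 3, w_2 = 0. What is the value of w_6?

Applying the relation repeatedly:
w_3 = -18; w_4 = -54; w_5 = -54; w_6 = 162.

162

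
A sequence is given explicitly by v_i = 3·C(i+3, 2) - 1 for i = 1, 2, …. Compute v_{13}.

359

C(16, 2) = 120, so v_{13} = 359.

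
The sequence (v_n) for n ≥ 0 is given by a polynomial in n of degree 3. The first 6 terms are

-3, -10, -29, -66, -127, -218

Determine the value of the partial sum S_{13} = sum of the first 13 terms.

1st diffs: -7, -19, -37, -61, -91.
2nd diffs: -12, -18, -24, -30.
3rd diffs: -6, -6, -6 (constant).
Newton forward-difference form: v_n = -3 + (-7)·C(n,1) + (-12)·C(n,2) + (-6)·C(n,3).
Continuing: …, -345, -514, -731, -1002, …, v_{12} = -2199.
Summing n = 0..12 (13 terms) gives -8307.

-8307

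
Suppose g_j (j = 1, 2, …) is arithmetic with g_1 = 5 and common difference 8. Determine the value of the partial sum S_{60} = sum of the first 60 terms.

14460

g_j = 5 + (j - 1)·8.
g_{60} = 477; S = 60·(5 + 477)/2 = 14460.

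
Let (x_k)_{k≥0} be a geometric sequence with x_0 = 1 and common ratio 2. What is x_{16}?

65536

x_k = 1·2^(k-0).
x_{16} = 1·2^16 = 65536.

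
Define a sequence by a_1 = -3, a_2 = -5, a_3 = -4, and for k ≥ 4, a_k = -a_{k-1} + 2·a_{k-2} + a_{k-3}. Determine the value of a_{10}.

-106

Iterate the recurrence:
a_4 = -9; a_5 = -4; a_6 = -18; a_7 = 1; a_8 = -41; a_9 = 25; a_{10} = -106.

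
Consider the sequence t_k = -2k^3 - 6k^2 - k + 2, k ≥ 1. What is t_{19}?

-15901

t_{19} = -2·19^3 - 6·19^2 - 1·19 + 2 = -15901.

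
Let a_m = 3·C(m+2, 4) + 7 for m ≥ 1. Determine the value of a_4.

C(6, 4) = 15, so a_4 = 52.

52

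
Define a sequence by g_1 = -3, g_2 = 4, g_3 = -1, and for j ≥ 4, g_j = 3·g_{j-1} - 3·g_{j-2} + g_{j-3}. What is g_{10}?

-372

Applying the relation repeatedly:
g_4 = -18, g_5 = -47, g_6 = -88, g_7 = -141, g_8 = -206, g_9 = -283, g_{10} = -372.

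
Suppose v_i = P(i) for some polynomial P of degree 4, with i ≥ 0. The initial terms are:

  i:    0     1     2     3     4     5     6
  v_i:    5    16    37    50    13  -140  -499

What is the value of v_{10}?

1st diffs: 11, 21, 13, -37, -153, -359.
2nd diffs: 10, -8, -50, -116, -206.
3rd diffs: -18, -42, -66, -90.
4th diffs: -24, -24, -24 (constant).
Newton forward-difference form: v_i = 5 + 11·C(i,1) + 10·C(i,2) + (-18)·C(i,3) + (-24)·C(i,4).
At i = 10: i = 10, so v_{10} = 5 + 110 + 450 - 2160 - 5040 = -6635.

-6635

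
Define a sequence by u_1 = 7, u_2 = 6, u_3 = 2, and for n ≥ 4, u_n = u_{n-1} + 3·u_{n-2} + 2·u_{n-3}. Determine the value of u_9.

Compute successive terms:
u_4 = 34;  u_5 = 52;  u_6 = 158;  u_7 = 382;  u_8 = 960;  u_9 = 2422.

2422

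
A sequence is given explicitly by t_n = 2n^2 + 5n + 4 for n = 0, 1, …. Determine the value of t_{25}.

t_{25} = 2·25^2 + 5·25 + 4 = 1379.

1379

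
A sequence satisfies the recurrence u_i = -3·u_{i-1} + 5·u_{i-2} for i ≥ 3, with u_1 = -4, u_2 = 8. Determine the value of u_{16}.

5154982732

Step forward from the initial values:
u_3 = -44  u_4 = 172  u_5 = -736  …  u_{13} = -69949156  u_{14} = 293267528  u_{15} = -1229548364  u_{16} = 5154982732.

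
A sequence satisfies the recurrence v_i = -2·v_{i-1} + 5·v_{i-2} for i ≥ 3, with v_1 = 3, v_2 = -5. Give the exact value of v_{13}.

5416275

Compute successive terms:
v_3 = 25; v_4 = -75; v_5 = 275; …; v_{10} = -131925; v_{11} = 455225; v_{12} = -1570075; v_{13} = 5416275.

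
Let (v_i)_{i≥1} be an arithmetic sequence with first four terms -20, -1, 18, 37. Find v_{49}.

Common difference d = 19.
v_i = -20 + (i - 1)·19.
v_{49} = -20 + 48·19 = 892.

892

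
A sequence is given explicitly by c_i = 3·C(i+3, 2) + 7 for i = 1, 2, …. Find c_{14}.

C(17, 2) = 136, so c_{14} = 415.

415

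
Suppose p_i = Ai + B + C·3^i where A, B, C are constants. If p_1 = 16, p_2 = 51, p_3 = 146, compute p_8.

Plug in i = 1, 2, 3: A + B + 3C = 16; 2A + B + 9C = 51; 3A + B + 27C = 146.
Subtracting the first from the second: A + 6C = 35.
Subtracting the second from the third: A + 18C = 95.
Solving: C = 5, A = 5, then B = -4.
Hence p_8 = 5·8 + (-4) + 5·6561 = 32841.

32841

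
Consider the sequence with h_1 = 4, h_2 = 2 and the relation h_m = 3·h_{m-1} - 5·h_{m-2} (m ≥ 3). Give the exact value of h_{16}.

h_3 = -14, h_4 = -52, h_5 = -86, …, h_{13} = -30236, h_{14} = 64802, h_{15} = 345586, h_{16} = 712748.

712748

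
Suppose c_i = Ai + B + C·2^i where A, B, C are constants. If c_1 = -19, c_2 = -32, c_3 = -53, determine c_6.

-292

Plug in i = 1, 2, 3: A + B + 2C = -19; 2A + B + 4C = -32; 3A + B + 8C = -53.
Subtracting the first from the second: A + 2C = -13.
Subtracting the second from the third: A + 4C = -21.
Solving: C = -4, A = -5, then B = -6.
Therefore c_6 = -30 + (-6) + (-4)·64 = -292.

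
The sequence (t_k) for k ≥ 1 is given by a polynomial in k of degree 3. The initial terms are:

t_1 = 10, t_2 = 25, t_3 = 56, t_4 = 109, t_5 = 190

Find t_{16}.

4645

1st diffs: 15, 31, 53, 81.
2nd diffs: 16, 22, 28.
3rd diffs: 6, 6 (constant).
Newton forward-difference form: t_k = 10 + 15·C(k-1,1) + 16·C(k-1,2) + 6·C(k-1,3).
At k = 16: k-1 = 15, so t_{16} = 10 + 225 + 1680 + 2730 = 4645.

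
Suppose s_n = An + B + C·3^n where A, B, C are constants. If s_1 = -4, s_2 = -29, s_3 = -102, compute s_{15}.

-57395634

Write the equations: A + B + 3C = -4; 2A + B + 9C = -29; 3A + B + 27C = -102.
Subtracting the first from the second: A + 6C = -25.
Subtracting the second from the third: A + 18C = -73.
Solving: C = -4, A = -1, then B = 9.
Hence s_{15} = -1·15 + 9 + (-4)·14348907 = -57395634.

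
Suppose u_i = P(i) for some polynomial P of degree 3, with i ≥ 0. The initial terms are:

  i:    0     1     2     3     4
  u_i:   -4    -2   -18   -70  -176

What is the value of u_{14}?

1st diffs: 2, -16, -52, -106.
2nd diffs: -18, -36, -54.
3rd diffs: -18, -18 (constant).
Newton forward-difference form: u_i = -4 + 2·C(i,1) + (-18)·C(i,2) + (-18)·C(i,3).
At i = 14: i = 14, so u_{14} = -4 + 28 - 1638 - 6552 = -8166.

-8166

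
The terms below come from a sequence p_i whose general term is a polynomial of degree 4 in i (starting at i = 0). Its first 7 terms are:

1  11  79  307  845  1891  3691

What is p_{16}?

1st diffs: 10, 68, 228, 538, 1046, 1800.
2nd diffs: 58, 160, 310, 508, 754.
3rd diffs: 102, 150, 198, 246.
4th diffs: 48, 48, 48 (constant).
So p_i = 2i^4 + 5i^3 + 3i + 1.
Evaluating at i = 16 gives p_{16} = 151601.

151601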